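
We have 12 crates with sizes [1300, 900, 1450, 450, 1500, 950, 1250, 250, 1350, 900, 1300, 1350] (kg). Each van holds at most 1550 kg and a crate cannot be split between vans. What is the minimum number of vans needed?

Total = 1500 + 1450 + 1350 + 1350 + 1300 + 1300 + 1250 + 950 + 900 + 900 + 450 + 250 = 12950 kg.
Lower bound: ⌈12950/1550⌉ = 9 vans.
Also, 10 crates each exceed 775 kg, and no two of those can share a van, so at least 10 vans are needed.
A packing using 10 vans:
  van 1: 1500 = 1500
  van 2: 1450 = 1450
  van 3: 1350 = 1350
  van 4: 1350 = 1350
  van 5: 1300 + 250 = 1550
  van 6: 1300 = 1300
  van 7: 1250 = 1250
  van 8: 950 + 450 = 1400
  van 9: 900 = 900
  van 10: 900 = 900
This matches the lower bound, so 10 is optimal.

10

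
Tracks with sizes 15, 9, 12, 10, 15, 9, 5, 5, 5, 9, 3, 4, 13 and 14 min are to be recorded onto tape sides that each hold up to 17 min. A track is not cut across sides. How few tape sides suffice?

9

Total = 15 + 15 + 14 + 13 + 12 + 10 + 9 + 9 + 9 + 5 + 5 + 5 + 4 + 3 = 128 min.
Lower bound: ⌈128/17⌉ = 8 tape sides.
Also, 9 tracks each exceed 17/2 min, and no two of those can share a side, so at least 9 tape sides are needed.
A packing using 9 tape sides:
  side 1: 15 = 15
  side 2: 15 = 15
  side 3: 14 + 3 = 17
  side 4: 13 + 4 = 17
  side 5: 12 + 5 = 17
  side 6: 10 + 5 = 15
  side 7: 9 + 5 = 14
  side 8: 9 = 9
  side 9: 9 = 9
This matches the lower bound, so 9 is optimal.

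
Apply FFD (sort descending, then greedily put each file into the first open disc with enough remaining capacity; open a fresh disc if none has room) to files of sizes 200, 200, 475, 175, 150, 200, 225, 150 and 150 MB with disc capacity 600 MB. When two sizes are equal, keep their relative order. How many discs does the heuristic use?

Sorted descending: 475, 225, 200, 200, 200, 175, 150, 150, 150.
  475 → disc 1 (new)  [load 475/600]
  225 → disc 2 (new)  [load 225/600]
  200 → disc 2  [load 425/600]
  200 → disc 3 (new)  [load 200/600]
  200 → disc 3  [load 400/600]
  175 → disc 2  [load 600/600]
  150 → disc 3  [load 550/600]
  150 → disc 4 (new)  [load 150/600]
  150 → disc 4  [load 300/600]
4 discs opened.

4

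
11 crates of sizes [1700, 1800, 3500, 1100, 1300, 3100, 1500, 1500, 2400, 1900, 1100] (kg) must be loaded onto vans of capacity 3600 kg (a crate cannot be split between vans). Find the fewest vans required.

Total = 3500 + 3100 + 2400 + 1900 + 1800 + 1700 + 1500 + 1500 + 1300 + 1100 + 1100 = 20900 kg.
Lower bound: ⌈20900/3600⌉ = 6 vans.
A packing using 7 vans:
  van 1: 3500 = 3500
  van 2: 3100 = 3100
  van 3: 2400 + 1100 = 3500
  van 4: 1900 + 1700 = 3600
  van 5: 1800 + 1500 = 3300
  van 6: 1500 + 1300 = 2800
  van 7: 1100 = 1100
No arrangement into 6 vans stays within capacity, so 7 is optimal.

7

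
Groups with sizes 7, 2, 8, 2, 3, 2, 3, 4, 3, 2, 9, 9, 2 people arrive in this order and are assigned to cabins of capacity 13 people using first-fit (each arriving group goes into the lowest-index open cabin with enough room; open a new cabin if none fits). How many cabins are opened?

5

  7 → cabin 1 (new)  [load 7/13]
  2 → cabin 1  [load 9/13]
  8 → cabin 2 (new)  [load 8/13]
  2 → cabin 1  [load 11/13]
  3 → cabin 2  [load 11/13]
  2 → cabin 1  [load 13/13]
  3 → cabin 3 (new)  [load 3/13]
  4 → cabin 3  [load 7/13]
  3 → cabin 3  [load 10/13]
  2 → cabin 2  [load 13/13]
  9 → cabin 4 (new)  [load 9/13]
  9 → cabin 5 (new)  [load 9/13]
  2 → cabin 3  [load 12/13]
5 cabins opened.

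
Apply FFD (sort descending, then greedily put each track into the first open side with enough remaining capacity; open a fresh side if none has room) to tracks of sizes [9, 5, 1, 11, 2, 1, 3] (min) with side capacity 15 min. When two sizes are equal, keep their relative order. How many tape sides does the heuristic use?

Sorted descending: 11, 9, 5, 3, 2, 1, 1.
  11 → side 1 (new)  [load 11/15]
  9 → side 2 (new)  [load 9/15]
  5 → side 2  [load 14/15]
  3 → side 1  [load 14/15]
  2 → side 3 (new)  [load 2/15]
  1 → side 1  [load 15/15]
  1 → side 2  [load 15/15]
3 tape sides opened.

3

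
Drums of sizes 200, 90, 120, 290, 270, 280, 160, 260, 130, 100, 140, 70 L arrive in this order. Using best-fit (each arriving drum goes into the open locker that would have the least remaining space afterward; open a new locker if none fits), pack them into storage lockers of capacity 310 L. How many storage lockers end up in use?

8

  200 → locker 1 (new)  [load 200/310]
  90 → locker 1  [load 290/310]
  120 → locker 2 (new)  [load 120/310]
  290 → locker 3 (new)  [load 290/310]
  270 → locker 4 (new)  [load 270/310]
  280 → locker 5 (new)  [load 280/310]
  160 → locker 2  [load 280/310]
  260 → locker 6 (new)  [load 260/310]
  130 → locker 7 (new)  [load 130/310]
  100 → locker 7  [load 230/310]
  140 → locker 8 (new)  [load 140/310]
  70 → locker 7  [load 300/310]
8 storage lockers opened.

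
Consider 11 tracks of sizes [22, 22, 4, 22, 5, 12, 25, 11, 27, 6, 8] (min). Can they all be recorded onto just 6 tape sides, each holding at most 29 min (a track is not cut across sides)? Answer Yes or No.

No

Total = 164 min; ⌈164/29⌉ = 6.
The bound of 6 does not rule out 6, but exhaustive search shows no assignment into 6 tape sides of capacity 29 min exists — the minimum is 7.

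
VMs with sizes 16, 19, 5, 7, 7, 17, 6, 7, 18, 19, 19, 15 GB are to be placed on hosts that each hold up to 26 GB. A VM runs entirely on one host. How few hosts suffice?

7

Total = 19 + 19 + 19 + 18 + 17 + 16 + 15 + 7 + 7 + 7 + 6 + 5 = 155 GB.
Lower bound: ⌈155/26⌉ = 6 hosts.
Also, 7 VMs each exceed 13 GB, and no two of those can share a host, so at least 7 hosts are needed.
A packing using 7 hosts:
  host 1: 19 + 7 = 26
  host 2: 19 + 7 = 26
  host 3: 19 + 7 = 26
  host 4: 18 + 6 = 24
  host 5: 17 + 5 = 22
  host 6: 16 = 16
  host 7: 15 = 15
This matches the lower bound, so 7 is optimal.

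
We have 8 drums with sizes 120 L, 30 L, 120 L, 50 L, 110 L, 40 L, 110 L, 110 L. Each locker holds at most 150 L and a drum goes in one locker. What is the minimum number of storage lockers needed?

6

Total = 120 + 120 + 110 + 110 + 110 + 50 + 40 + 30 = 690 L.
Lower bound: ⌈690/150⌉ = 5 storage lockers.
A packing using 6 storage lockers:
  locker 1: 120 + 30 = 150
  locker 2: 120 = 120
  locker 3: 110 + 40 = 150
  locker 4: 110 = 110
  locker 5: 110 = 110
  locker 6: 50 = 50
No arrangement into 5 storage lockers stays within capacity, so 6 is optimal.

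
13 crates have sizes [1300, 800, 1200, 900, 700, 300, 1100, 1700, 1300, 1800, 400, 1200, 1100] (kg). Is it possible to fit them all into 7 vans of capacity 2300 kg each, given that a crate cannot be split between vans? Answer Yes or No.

Yes

A valid assignment using 7 vans:
  van 1: 1800 + 400 = 2200
  van 2: 1700 + 300 = 2000
  van 3: 1300 + 900 = 2200
  van 4: 1300 + 800 = 2100
  van 5: 1200 + 1100 = 2300
  van 6: 1200 + 1100 = 2300
  van 7: 700 = 700
Every load is within 2300 kg, so 7 vans suffice.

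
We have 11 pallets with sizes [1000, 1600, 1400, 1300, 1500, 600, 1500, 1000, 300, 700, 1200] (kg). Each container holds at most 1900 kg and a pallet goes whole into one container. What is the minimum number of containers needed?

8

Total = 1600 + 1500 + 1500 + 1400 + 1300 + 1200 + 1000 + 1000 + 700 + 600 + 300 = 12100 kg.
Lower bound: ⌈12100/1900⌉ = 7 containers.
Also, 8 pallets each exceed 950 kg, and no two of those can share a container, so at least 8 containers are needed.
A packing using 8 containers:
  container 1: 1600 + 300 = 1900
  container 2: 1500 = 1500
  container 3: 1500 = 1500
  container 4: 1400 = 1400
  container 5: 1300 + 600 = 1900
  container 6: 1200 + 700 = 1900
  container 7: 1000 = 1000
  container 8: 1000 = 1000
This matches the lower bound, so 8 is optimal.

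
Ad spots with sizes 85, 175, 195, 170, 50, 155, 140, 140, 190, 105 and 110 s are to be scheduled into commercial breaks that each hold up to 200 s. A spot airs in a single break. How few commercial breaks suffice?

9

Total = 195 + 190 + 175 + 170 + 155 + 140 + 140 + 110 + 105 + 85 + 50 = 1515 s.
Lower bound: ⌈1515/200⌉ = 8 commercial breaks.
Also, 9 ad spots each exceed 100 s, and no two of those can share a break, so at least 9 commercial breaks are needed.
A packing using 9 commercial breaks:
  break 1: 195 = 195
  break 2: 190 = 190
  break 3: 175 = 175
  break 4: 170 = 170
  break 5: 155 = 155
  break 6: 140 + 50 = 190
  break 7: 140 = 140
  break 8: 110 + 85 = 195
  break 9: 105 = 105
This matches the lower bound, so 9 is optimal.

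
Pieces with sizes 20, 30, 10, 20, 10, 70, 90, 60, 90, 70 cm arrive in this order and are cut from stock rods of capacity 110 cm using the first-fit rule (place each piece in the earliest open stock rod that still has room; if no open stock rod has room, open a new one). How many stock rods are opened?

6

  20 → stock rod 1 (new)  [load 20/110]
  30 → stock rod 1  [load 50/110]
  10 → stock rod 1  [load 60/110]
  20 → stock rod 1  [load 80/110]
  10 → stock rod 1  [load 90/110]
  70 → stock rod 2 (new)  [load 70/110]
  90 → stock rod 3 (new)  [load 90/110]
  60 → stock rod 4 (new)  [load 60/110]
  90 → stock rod 5 (new)  [load 90/110]
  70 → stock rod 6 (new)  [load 70/110]
6 stock rods opened.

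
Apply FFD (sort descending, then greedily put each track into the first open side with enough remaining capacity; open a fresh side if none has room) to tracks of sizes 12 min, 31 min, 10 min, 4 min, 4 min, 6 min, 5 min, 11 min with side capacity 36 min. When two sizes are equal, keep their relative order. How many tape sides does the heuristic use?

3

Sorted descending: 31, 12, 11, 10, 6, 5, 4, 4.
  31 → side 1 (new)  [load 31/36]
  12 → side 2 (new)  [load 12/36]
  11 → side 2  [load 23/36]
  10 → side 2  [load 33/36]
  6 → side 3 (new)  [load 6/36]
  5 → side 1  [load 36/36]
  4 → side 3  [load 10/36]
  4 → side 3  [load 14/36]
3 tape sides opened.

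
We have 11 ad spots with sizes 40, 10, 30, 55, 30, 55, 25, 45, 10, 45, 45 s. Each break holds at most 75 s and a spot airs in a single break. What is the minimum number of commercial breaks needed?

Total = 55 + 55 + 45 + 45 + 45 + 40 + 30 + 30 + 25 + 10 + 10 = 390 s.
Lower bound: ⌈390/75⌉ = 6 commercial breaks.
A packing using 6 commercial breaks:
  break 1: 55 + 10 + 10 = 75
  break 2: 55 = 55
  break 3: 45 + 30 = 75
  break 4: 45 + 30 = 75
  break 5: 45 + 25 = 70
  break 6: 40 = 40
This matches the lower bound, so 6 is optimal.

6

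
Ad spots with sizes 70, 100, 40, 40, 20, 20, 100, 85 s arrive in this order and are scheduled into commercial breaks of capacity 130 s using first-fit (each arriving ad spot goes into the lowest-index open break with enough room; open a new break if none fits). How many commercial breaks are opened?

  70 → break 1 (new)  [load 70/130]
  100 → break 2 (new)  [load 100/130]
  40 → break 1  [load 110/130]
  40 → break 3 (new)  [load 40/130]
  20 → break 1  [load 130/130]
  20 → break 2  [load 120/130]
  100 → break 4 (new)  [load 100/130]
  85 → break 3  [load 125/130]
4 commercial breaks opened.

4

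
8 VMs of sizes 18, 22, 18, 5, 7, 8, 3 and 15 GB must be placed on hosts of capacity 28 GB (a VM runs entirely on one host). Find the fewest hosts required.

Total = 22 + 18 + 18 + 15 + 8 + 7 + 5 + 3 = 96 GB.
Lower bound: ⌈96/28⌉ = 4 hosts.
A packing using 4 hosts:
  host 1: 22 + 5 = 27
  host 2: 18 + 8 = 26
  host 3: 18 + 7 + 3 = 28
  host 4: 15 = 15
This matches the lower bound, so 4 is optimal.

4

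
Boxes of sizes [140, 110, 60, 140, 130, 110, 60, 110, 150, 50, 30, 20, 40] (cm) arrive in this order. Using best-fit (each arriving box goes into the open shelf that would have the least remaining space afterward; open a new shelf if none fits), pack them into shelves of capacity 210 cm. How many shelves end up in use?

7

  140 → shelf 1 (new)  [load 140/210]
  110 → shelf 2 (new)  [load 110/210]
  60 → shelf 1  [load 200/210]
  140 → shelf 3 (new)  [load 140/210]
  130 → shelf 4 (new)  [load 130/210]
  110 → shelf 5 (new)  [load 110/210]
  60 → shelf 3  [load 200/210]
  110 → shelf 6 (new)  [load 110/210]
  150 → shelf 7 (new)  [load 150/210]
  50 → shelf 7  [load 200/210]
  30 → shelf 4  [load 160/210]
  20 → shelf 4  [load 180/210]
  40 → shelf 2  [load 150/210]
7 shelves opened.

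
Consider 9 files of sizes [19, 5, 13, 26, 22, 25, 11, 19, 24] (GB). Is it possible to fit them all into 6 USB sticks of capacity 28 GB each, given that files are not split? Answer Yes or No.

No

Total = 164 GB; ⌈164/28⌉ = 6.
The bound of 6 does not rule out 6, but exhaustive search shows no assignment into 6 USB sticks of capacity 28 GB exists — the minimum is 7.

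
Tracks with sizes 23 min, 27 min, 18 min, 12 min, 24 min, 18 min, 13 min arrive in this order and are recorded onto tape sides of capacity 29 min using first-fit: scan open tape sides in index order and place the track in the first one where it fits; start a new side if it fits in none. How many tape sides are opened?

6

  23 → side 1 (new)  [load 23/29]
  27 → side 2 (new)  [load 27/29]
  18 → side 3 (new)  [load 18/29]
  12 → side 4 (new)  [load 12/29]
  24 → side 5 (new)  [load 24/29]
  18 → side 6 (new)  [load 18/29]
  13 → side 4  [load 25/29]
6 tape sides opened.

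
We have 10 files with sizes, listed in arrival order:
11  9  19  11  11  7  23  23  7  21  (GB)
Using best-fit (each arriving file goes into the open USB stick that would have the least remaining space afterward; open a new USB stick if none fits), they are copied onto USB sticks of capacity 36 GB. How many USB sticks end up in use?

  11 → USB stick 1 (new)  [load 11/36]
  9 → USB stick 1  [load 20/36]
  19 → USB stick 2 (new)  [load 19/36]
  11 → USB stick 1  [load 31/36]
  11 → USB stick 2  [load 30/36]
  7 → USB stick 3 (new)  [load 7/36]
  23 → USB stick 3  [load 30/36]
  23 → USB stick 4 (new)  [load 23/36]
  7 → USB stick 4  [load 30/36]
  21 → USB stick 5 (new)  [load 21/36]
5 USB sticks opened.

5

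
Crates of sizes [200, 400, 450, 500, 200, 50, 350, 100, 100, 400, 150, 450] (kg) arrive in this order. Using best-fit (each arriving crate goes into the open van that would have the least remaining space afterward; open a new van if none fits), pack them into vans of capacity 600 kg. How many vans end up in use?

6

  200 → van 1 (new)  [load 200/600]
  400 → van 1  [load 600/600]
  450 → van 2 (new)  [load 450/600]
  500 → van 3 (new)  [load 500/600]
  200 → van 4 (new)  [load 200/600]
  50 → van 3  [load 550/600]
  350 → van 4  [load 550/600]
  100 → van 2  [load 550/600]
  100 → van 5 (new)  [load 100/600]
  400 → van 5  [load 500/600]
  150 → van 6 (new)  [load 150/600]
  450 → van 6  [load 600/600]
6 vans opened.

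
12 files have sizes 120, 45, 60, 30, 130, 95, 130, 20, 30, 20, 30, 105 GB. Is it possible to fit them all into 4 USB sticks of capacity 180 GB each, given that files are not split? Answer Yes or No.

No

Total = 815 GB; ⌈815/180⌉ = 5.
At least 5 USB sticks are required, but only 4 are allowed.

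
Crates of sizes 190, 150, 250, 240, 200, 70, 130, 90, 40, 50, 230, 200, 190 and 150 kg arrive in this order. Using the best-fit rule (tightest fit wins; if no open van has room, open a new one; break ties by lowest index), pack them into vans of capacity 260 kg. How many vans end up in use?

10

  190 → van 1 (new)  [load 190/260]
  150 → van 2 (new)  [load 150/260]
  250 → van 3 (new)  [load 250/260]
  240 → van 4 (new)  [load 240/260]
  200 → van 5 (new)  [load 200/260]
  70 → van 1  [load 260/260]
  130 → van 6 (new)  [load 130/260]
  90 → van 2  [load 240/260]
  40 → van 5  [load 240/260]
  50 → van 6  [load 180/260]
  230 → van 7 (new)  [load 230/260]
  200 → van 8 (new)  [load 200/260]
  190 → van 9 (new)  [load 190/260]
  150 → van 10 (new)  [load 150/260]
10 vans opened.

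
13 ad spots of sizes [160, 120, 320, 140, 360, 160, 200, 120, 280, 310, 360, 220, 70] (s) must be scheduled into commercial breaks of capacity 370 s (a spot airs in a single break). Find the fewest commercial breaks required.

Total = 360 + 360 + 320 + 310 + 280 + 220 + 200 + 160 + 160 + 140 + 120 + 120 + 70 = 2820 s.
Lower bound: ⌈2820/370⌉ = 8 commercial breaks.
A packing using 9 commercial breaks:
  break 1: 360 = 360
  break 2: 360 = 360
  break 3: 320 = 320
  break 4: 310 = 310
  break 5: 280 + 70 = 350
  break 6: 220 + 140 = 360
  break 7: 200 + 160 = 360
  break 8: 160 + 120 = 280
  break 9: 120 = 120
No arrangement into 8 commercial breaks stays within capacity, so 9 is optimal.

9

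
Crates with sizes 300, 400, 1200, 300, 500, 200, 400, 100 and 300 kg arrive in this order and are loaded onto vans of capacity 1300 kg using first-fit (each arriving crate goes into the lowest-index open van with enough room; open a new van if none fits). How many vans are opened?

3

  300 → van 1 (new)  [load 300/1300]
  400 → van 1  [load 700/1300]
  1200 → van 2 (new)  [load 1200/1300]
  300 → van 1  [load 1000/1300]
  500 → van 3 (new)  [load 500/1300]
  200 → van 1  [load 1200/1300]
  400 → van 3  [load 900/1300]
  100 → van 1  [load 1300/1300]
  300 → van 3  [load 1200/1300]
3 vans opened.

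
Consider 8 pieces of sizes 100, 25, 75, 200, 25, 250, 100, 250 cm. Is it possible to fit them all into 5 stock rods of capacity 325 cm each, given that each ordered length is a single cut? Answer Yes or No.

A valid assignment using 4 stock rods:
  stock rod 1: 250 + 75 = 325
  stock rod 2: 250 + 25 + 25 = 300
  stock rod 3: 200 + 100 = 300
  stock rod 4: 100 = 100
That uses only 4 ≤ 5, so 5 stock rods are enough.

Yes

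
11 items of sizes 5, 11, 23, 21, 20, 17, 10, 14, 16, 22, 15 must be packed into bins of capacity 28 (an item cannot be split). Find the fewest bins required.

Total = 23 + 22 + 21 + 20 + 17 + 16 + 15 + 14 + 11 + 10 + 5 = 174.
Lower bound: ⌈174/28⌉ = 7 bins.
A packing using 8 bins:
  bin 1: 23 + 5 = 28
  bin 2: 22 = 22
  bin 3: 21 = 21
  bin 4: 20 = 20
  bin 5: 17 + 11 = 28
  bin 6: 16 + 10 = 26
  bin 7: 15 = 15
  bin 8: 14 = 14
No arrangement into 7 bins stays within capacity, so 8 is optimal.

8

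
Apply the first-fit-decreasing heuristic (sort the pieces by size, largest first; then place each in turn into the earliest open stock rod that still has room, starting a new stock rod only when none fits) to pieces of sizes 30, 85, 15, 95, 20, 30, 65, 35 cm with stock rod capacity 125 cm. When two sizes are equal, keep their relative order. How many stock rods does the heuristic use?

Sorted descending: 95, 85, 65, 35, 30, 30, 20, 15.
  95 → stock rod 1 (new)  [load 95/125]
  85 → stock rod 2 (new)  [load 85/125]
  65 → stock rod 3 (new)  [load 65/125]
  35 → stock rod 2  [load 120/125]
  30 → stock rod 1  [load 125/125]
  30 → stock rod 3  [load 95/125]
  20 → stock rod 3  [load 115/125]
  15 → stock rod 4 (new)  [load 15/125]
4 stock rods opened.

4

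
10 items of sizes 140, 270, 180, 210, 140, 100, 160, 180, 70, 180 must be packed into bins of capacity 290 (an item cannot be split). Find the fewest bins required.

7

Total = 270 + 210 + 180 + 180 + 180 + 160 + 140 + 140 + 100 + 70 = 1630.
Lower bound: ⌈1630/290⌉ = 6 bins.
A packing using 7 bins:
  bin 1: 270 = 270
  bin 2: 210 + 70 = 280
  bin 3: 180 + 100 = 280
  bin 4: 180 = 180
  bin 5: 180 = 180
  bin 6: 160 = 160
  bin 7: 140 + 140 = 280
No arrangement into 6 bins stays within capacity, so 7 is optimal.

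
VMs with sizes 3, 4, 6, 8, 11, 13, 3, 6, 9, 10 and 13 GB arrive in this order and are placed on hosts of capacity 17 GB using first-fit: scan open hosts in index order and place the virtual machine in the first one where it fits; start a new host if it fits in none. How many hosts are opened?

  3 → host 1 (new)  [load 3/17]
  4 → host 1  [load 7/17]
  6 → host 1  [load 13/17]
  8 → host 2 (new)  [load 8/17]
  11 → host 3 (new)  [load 11/17]
  13 → host 4 (new)  [load 13/17]
  3 → host 1  [load 16/17]
  6 → host 2  [load 14/17]
  9 → host 5 (new)  [load 9/17]
  10 → host 6 (new)  [load 10/17]
  13 → host 7 (new)  [load 13/17]
7 hosts opened.

7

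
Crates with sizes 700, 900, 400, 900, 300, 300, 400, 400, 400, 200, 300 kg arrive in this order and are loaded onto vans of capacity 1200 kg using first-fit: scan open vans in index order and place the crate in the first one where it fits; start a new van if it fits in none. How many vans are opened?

5

  700 → van 1 (new)  [load 700/1200]
  900 → van 2 (new)  [load 900/1200]
  400 → van 1  [load 1100/1200]
  900 → van 3 (new)  [load 900/1200]
  300 → van 2  [load 1200/1200]
  300 → van 3  [load 1200/1200]
  400 → van 4 (new)  [load 400/1200]
  400 → van 4  [load 800/1200]
  400 → van 4  [load 1200/1200]
  200 → van 5 (new)  [load 200/1200]
  300 → van 5  [load 500/1200]
5 vans opened.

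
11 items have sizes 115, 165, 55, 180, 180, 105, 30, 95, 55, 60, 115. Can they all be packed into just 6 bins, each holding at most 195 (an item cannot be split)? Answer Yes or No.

Total = 1155; ⌈1155/195⌉ = 6.
The bound of 6 does not rule out 6, but exhaustive search shows no assignment into 6 bins of capacity 195 exists — the minimum is 7.

No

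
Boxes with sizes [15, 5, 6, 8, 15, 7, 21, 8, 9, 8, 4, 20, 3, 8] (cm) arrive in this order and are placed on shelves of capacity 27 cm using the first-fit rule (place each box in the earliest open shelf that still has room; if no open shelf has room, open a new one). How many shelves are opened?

6

  15 → shelf 1 (new)  [load 15/27]
  5 → shelf 1  [load 20/27]
  6 → shelf 1  [load 26/27]
  8 → shelf 2 (new)  [load 8/27]
  15 → shelf 2  [load 23/27]
  7 → shelf 3 (new)  [load 7/27]
  21 → shelf 4 (new)  [load 21/27]
  8 → shelf 3  [load 15/27]
  9 → shelf 3  [load 24/27]
  8 → shelf 5 (new)  [load 8/27]
  4 → shelf 2  [load 27/27]
  20 → shelf 6 (new)  [load 20/27]
  3 → shelf 3  [load 27/27]
  8 → shelf 5  [load 16/27]
6 shelves opened.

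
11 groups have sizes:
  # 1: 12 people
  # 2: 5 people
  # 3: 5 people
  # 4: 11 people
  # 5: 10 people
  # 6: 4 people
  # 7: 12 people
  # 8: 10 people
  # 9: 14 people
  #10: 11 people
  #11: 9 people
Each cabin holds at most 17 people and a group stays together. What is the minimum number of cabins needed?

8

Total = 14 + 12 + 12 + 11 + 11 + 10 + 10 + 9 + 5 + 5 + 4 = 103 people.
Lower bound: ⌈103/17⌉ = 7 cabins.
Also, 8 groups each exceed 17/2 people, and no two of those can share a cabin, so at least 8 cabins are needed.
A packing using 8 cabins:
  cabin 1: 14 = 14
  cabin 2: 12 + 5 = 17
  cabin 3: 12 + 5 = 17
  cabin 4: 11 + 4 = 15
  cabin 5: 11 = 11
  cabin 6: 10 = 10
  cabin 7: 10 = 10
  cabin 8: 9 = 9
This matches the lower bound, so 8 is optimal.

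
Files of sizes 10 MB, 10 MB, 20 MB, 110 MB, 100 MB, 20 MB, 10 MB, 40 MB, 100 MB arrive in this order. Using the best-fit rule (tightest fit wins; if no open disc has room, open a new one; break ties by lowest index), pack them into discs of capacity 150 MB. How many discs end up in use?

  10 → disc 1 (new)  [load 10/150]
  10 → disc 1  [load 20/150]
  20 → disc 1  [load 40/150]
  110 → disc 1  [load 150/150]
  100 → disc 2 (new)  [load 100/150]
  20 → disc 2  [load 120/150]
  10 → disc 2  [load 130/150]
  40 → disc 3 (new)  [load 40/150]
  100 → disc 3  [load 140/150]
3 discs opened.

3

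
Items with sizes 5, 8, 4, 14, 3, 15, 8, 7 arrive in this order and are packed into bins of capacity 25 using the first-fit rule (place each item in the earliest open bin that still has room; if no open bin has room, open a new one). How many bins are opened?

3

  5 → bin 1 (new)  [load 5/25]
  8 → bin 1  [load 13/25]
  4 → bin 1  [load 17/25]
  14 → bin 2 (new)  [load 14/25]
  3 → bin 1  [load 20/25]
  15 → bin 3 (new)  [load 15/25]
  8 → bin 2  [load 22/25]
  7 → bin 3  [load 22/25]
3 bins opened.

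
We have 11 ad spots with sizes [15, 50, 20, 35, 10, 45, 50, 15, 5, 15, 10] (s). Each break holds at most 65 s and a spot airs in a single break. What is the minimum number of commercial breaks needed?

Total = 50 + 50 + 45 + 35 + 20 + 15 + 15 + 15 + 10 + 10 + 5 = 270 s.
Lower bound: ⌈270/65⌉ = 5 commercial breaks.
A packing using 5 commercial breaks:
  break 1: 50 + 15 = 65
  break 2: 50 + 15 = 65
  break 3: 45 + 20 = 65
  break 4: 35 + 15 + 10 + 5 = 65
  break 5: 10 = 10
This matches the lower bound, so 5 is optimal.

5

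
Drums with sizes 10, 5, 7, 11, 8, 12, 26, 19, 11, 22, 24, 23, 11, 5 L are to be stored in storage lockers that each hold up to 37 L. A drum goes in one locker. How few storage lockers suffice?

6

Total = 26 + 24 + 23 + 22 + 19 + 12 + 11 + 11 + 11 + 10 + 8 + 7 + 5 + 5 = 194 L.
Lower bound: ⌈194/37⌉ = 6 storage lockers.
A packing using 6 storage lockers:
  locker 1: 26 + 11 = 37
  locker 2: 24 + 12 = 36
  locker 3: 23 + 11 = 34
  locker 4: 22 + 11 = 33
  locker 5: 19 + 10 + 8 = 37
  locker 6: 7 + 5 + 5 = 17
This matches the lower bound, so 6 is optimal.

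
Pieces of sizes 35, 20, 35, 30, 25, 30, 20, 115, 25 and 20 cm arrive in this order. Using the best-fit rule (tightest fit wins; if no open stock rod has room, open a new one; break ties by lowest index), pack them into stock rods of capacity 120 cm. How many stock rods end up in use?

3

  35 → stock rod 1 (new)  [load 35/120]
  20 → stock rod 1  [load 55/120]
  35 → stock rod 1  [load 90/120]
  30 → stock rod 1  [load 120/120]
  25 → stock rod 2 (new)  [load 25/120]
  30 → stock rod 2  [load 55/120]
  20 → stock rod 2  [load 75/120]
  115 → stock rod 3 (new)  [load 115/120]
  25 → stock rod 2  [load 100/120]
  20 → stock rod 2  [load 120/120]
3 stock rods opened.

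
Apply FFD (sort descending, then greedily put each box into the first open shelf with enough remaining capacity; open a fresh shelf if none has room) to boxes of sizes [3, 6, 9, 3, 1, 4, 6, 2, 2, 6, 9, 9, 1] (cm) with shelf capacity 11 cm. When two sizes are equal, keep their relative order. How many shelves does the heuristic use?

6

Sorted descending: 9, 9, 9, 6, 6, 6, 4, 3, 3, 2, 2, 1, 1.
  9 → shelf 1 (new)  [load 9/11]
  9 → shelf 2 (new)  [load 9/11]
  9 → shelf 3 (new)  [load 9/11]
  6 → shelf 4 (new)  [load 6/11]
  6 → shelf 5 (new)  [load 6/11]
  6 → shelf 6 (new)  [load 6/11]
  4 → shelf 4  [load 10/11]
  3 → shelf 5  [load 9/11]
  3 → shelf 6  [load 9/11]
  2 → shelf 1  [load 11/11]
  2 → shelf 2  [load 11/11]
  1 → shelf 3  [load 10/11]
  1 → shelf 3  [load 11/11]
6 shelves opened.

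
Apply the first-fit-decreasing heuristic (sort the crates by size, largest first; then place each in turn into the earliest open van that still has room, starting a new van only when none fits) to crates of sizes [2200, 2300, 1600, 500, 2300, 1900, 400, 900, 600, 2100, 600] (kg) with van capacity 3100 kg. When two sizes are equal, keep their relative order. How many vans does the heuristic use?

Sorted descending: 2300, 2300, 2200, 2100, 1900, 1600, 900, 600, 600, 500, 400.
  2300 → van 1 (new)  [load 2300/3100]
  2300 → van 2 (new)  [load 2300/3100]
  2200 → van 3 (new)  [load 2200/3100]
  2100 → van 4 (new)  [load 2100/3100]
  1900 → van 5 (new)  [load 1900/3100]
  1600 → van 6 (new)  [load 1600/3100]
  900 → van 3  [load 3100/3100]
  600 → van 1  [load 2900/3100]
  600 → van 2  [load 2900/3100]
  500 → van 4  [load 2600/3100]
  400 → van 4  [load 3000/3100]
6 vans opened.

6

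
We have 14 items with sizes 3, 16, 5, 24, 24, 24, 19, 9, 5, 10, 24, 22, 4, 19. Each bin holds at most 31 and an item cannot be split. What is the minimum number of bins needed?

8

Total = 24 + 24 + 24 + 24 + 22 + 19 + 19 + 16 + 10 + 9 + 5 + 5 + 4 + 3 = 208.
Lower bound: ⌈208/31⌉ = 7 bins.
Also, 8 items each exceed 31/2, and no two of those can share a bin, so at least 8 bins are needed.
A packing using 8 bins:
  bin 1: 24 + 5 = 29
  bin 2: 24 + 5 = 29
  bin 3: 24 + 4 + 3 = 31
  bin 4: 24 = 24
  bin 5: 22 + 9 = 31
  bin 6: 19 + 10 = 29
  bin 7: 19 = 19
  bin 8: 16 = 16
This matches the lower bound, so 8 is optimal.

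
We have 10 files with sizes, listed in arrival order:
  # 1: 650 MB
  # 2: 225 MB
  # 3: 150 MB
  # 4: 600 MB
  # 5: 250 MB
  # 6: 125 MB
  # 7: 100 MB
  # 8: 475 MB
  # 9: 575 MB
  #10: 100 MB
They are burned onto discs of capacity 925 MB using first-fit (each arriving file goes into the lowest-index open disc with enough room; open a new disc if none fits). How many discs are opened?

  650 → disc 1 (new)  [load 650/925]
  225 → disc 1  [load 875/925]
  150 → disc 2 (new)  [load 150/925]
  600 → disc 2  [load 750/925]
  250 → disc 3 (new)  [load 250/925]
  125 → disc 2  [load 875/925]
  100 → disc 3  [load 350/925]
  475 → disc 3  [load 825/925]
  575 → disc 4 (new)  [load 575/925]
  100 → disc 3  [load 925/925]
4 discs opened.

4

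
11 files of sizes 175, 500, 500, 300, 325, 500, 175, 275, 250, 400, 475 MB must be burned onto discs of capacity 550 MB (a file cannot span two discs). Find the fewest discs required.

8

Total = 500 + 500 + 500 + 475 + 400 + 325 + 300 + 275 + 250 + 175 + 175 = 3875 MB.
Lower bound: ⌈3875/550⌉ = 8 discs.
A packing using 8 discs:
  disc 1: 500 = 500
  disc 2: 500 = 500
  disc 3: 500 = 500
  disc 4: 475 = 475
  disc 5: 400 = 400
  disc 6: 325 + 175 = 500
  disc 7: 300 + 250 = 550
  disc 8: 275 + 175 = 450
This matches the lower bound, so 8 is optimal.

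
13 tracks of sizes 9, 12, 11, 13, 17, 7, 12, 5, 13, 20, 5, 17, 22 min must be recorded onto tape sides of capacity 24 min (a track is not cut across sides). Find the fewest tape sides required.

Total = 22 + 20 + 17 + 17 + 13 + 13 + 12 + 12 + 11 + 9 + 7 + 5 + 5 = 163 min.
Lower bound: ⌈163/24⌉ = 7 tape sides.
A packing using 8 tape sides:
  side 1: 22 = 22
  side 2: 20 = 20
  side 3: 17 + 7 = 24
  side 4: 17 + 5 = 22
  side 5: 13 + 11 = 24
  side 6: 13 + 9 = 22
  side 7: 12 + 12 = 24
  side 8: 5 = 5
No arrangement into 7 tape sides stays within capacity, so 8 is optimal.

8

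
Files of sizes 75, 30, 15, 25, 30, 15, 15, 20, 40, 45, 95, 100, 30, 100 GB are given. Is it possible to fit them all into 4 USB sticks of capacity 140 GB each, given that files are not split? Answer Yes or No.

Total = 635 GB; ⌈635/140⌉ = 5.
At least 5 USB sticks are required, but only 4 are allowed.

No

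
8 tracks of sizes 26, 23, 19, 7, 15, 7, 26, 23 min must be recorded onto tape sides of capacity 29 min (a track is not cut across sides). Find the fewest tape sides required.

6

Total = 26 + 26 + 23 + 23 + 19 + 15 + 7 + 7 = 146 min.
Lower bound: ⌈146/29⌉ = 6 tape sides.
A packing using 6 tape sides:
  side 1: 26 = 26
  side 2: 26 = 26
  side 3: 23 = 23
  side 4: 23 = 23
  side 5: 19 + 7 = 26
  side 6: 15 + 7 = 22
This matches the lower bound, so 6 is optimal.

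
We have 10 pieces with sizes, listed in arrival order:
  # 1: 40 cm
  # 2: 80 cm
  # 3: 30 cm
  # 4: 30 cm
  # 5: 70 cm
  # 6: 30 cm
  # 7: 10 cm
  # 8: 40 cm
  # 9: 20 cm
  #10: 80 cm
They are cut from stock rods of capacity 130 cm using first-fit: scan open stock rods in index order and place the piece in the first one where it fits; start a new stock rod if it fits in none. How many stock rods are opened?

  40 → stock rod 1 (new)  [load 40/130]
  80 → stock rod 1  [load 120/130]
  30 → stock rod 2 (new)  [load 30/130]
  30 → stock rod 2  [load 60/130]
  70 → stock rod 2  [load 130/130]
  30 → stock rod 3 (new)  [load 30/130]
  10 → stock rod 1  [load 130/130]
  40 → stock rod 3  [load 70/130]
  20 → stock rod 3  [load 90/130]
  80 → stock rod 4 (new)  [load 80/130]
4 stock rods opened.

4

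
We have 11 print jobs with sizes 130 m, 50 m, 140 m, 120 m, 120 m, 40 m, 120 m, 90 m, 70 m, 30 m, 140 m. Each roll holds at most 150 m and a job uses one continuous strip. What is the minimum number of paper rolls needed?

Total = 140 + 140 + 130 + 120 + 120 + 120 + 90 + 70 + 50 + 40 + 30 = 1050 m.
Lower bound: ⌈1050/150⌉ = 7 paper rolls.
A packing using 8 paper rolls:
  roll 1: 140 = 140
  roll 2: 140 = 140
  roll 3: 130 = 130
  roll 4: 120 + 30 = 150
  roll 5: 120 = 120
  roll 6: 120 = 120
  roll 7: 90 + 50 = 140
  roll 8: 70 + 40 = 110
No arrangement into 7 paper rolls stays within capacity, so 8 is optimal.

8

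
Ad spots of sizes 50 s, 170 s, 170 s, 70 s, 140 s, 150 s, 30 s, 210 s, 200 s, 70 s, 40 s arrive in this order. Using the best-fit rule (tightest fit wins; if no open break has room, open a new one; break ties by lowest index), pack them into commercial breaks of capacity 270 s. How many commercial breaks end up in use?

  50 → break 1 (new)  [load 50/270]
  170 → break 1  [load 220/270]
  170 → break 2 (new)  [load 170/270]
  70 → break 2  [load 240/270]
  140 → break 3 (new)  [load 140/270]
  150 → break 4 (new)  [load 150/270]
  30 → break 2  [load 270/270]
  210 → break 5 (new)  [load 210/270]
  200 → break 6 (new)  [load 200/270]
  70 → break 6  [load 270/270]
  40 → break 1  [load 260/270]
6 commercial breaks opened.

6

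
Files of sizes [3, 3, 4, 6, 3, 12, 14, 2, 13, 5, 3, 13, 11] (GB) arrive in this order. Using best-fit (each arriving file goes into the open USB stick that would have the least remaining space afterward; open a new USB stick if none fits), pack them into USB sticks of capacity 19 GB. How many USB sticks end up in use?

6

  3 → USB stick 1 (new)  [load 3/19]
  3 → USB stick 1  [load 6/19]
  4 → USB stick 1  [load 10/19]
  6 → USB stick 1  [load 16/19]
  3 → USB stick 1  [load 19/19]
  12 → USB stick 2 (new)  [load 12/19]
  14 → USB stick 3 (new)  [load 14/19]
  2 → USB stick 3  [load 16/19]
  13 → USB stick 4 (new)  [load 13/19]
  5 → USB stick 4  [load 18/19]
  3 → USB stick 3  [load 19/19]
  13 → USB stick 5 (new)  [load 13/19]
  11 → USB stick 6 (new)  [load 11/19]
6 USB sticks opened.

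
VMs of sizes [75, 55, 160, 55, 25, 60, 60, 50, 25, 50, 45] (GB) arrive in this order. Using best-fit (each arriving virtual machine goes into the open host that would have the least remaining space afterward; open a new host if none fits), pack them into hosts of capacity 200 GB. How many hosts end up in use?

4

  75 → host 1 (new)  [load 75/200]
  55 → host 1  [load 130/200]
  160 → host 2 (new)  [load 160/200]
  55 → host 1  [load 185/200]
  25 → host 2  [load 185/200]
  60 → host 3 (new)  [load 60/200]
  60 → host 3  [load 120/200]
  50 → host 3  [load 170/200]
  25 → host 3  [load 195/200]
  50 → host 4 (new)  [load 50/200]
  45 → host 4  [load 95/200]
4 hosts opened.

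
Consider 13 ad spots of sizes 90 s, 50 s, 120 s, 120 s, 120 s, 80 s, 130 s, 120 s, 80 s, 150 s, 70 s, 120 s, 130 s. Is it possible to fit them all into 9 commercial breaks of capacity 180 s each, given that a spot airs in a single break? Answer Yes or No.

No

Total = 1380 s; ⌈1380/180⌉ = 8.
The bound of 8 does not rule out 9, but exhaustive search shows no assignment into 9 commercial breaks of capacity 180 s exists — the minimum is 10.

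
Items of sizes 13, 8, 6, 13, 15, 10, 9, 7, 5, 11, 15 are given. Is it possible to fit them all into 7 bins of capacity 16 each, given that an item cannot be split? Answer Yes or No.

Total = 112; ⌈112/16⌉ = 7.
The bound of 7 does not rule out 7, but exhaustive search shows no assignment into 7 bins of capacity 16 exists — the minimum is 8.

No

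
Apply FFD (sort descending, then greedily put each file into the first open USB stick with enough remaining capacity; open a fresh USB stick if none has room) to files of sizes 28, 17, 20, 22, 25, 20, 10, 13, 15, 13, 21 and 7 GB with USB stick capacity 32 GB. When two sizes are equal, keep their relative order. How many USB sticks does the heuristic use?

8

Sorted descending: 28, 25, 22, 21, 20, 20, 17, 15, 13, 13, 10, 7.
  28 → USB stick 1 (new)  [load 28/32]
  25 → USB stick 2 (new)  [load 25/32]
  22 → USB stick 3 (new)  [load 22/32]
  21 → USB stick 4 (new)  [load 21/32]
  20 → USB stick 5 (new)  [load 20/32]
  20 → USB stick 6 (new)  [load 20/32]
  17 → USB stick 7 (new)  [load 17/32]
  15 → USB stick 7  [load 32/32]
  13 → USB stick 8 (new)  [load 13/32]
  13 → USB stick 8  [load 26/32]
  10 → USB stick 3  [load 32/32]
  7 → USB stick 2  [load 32/32]
8 USB sticks opened.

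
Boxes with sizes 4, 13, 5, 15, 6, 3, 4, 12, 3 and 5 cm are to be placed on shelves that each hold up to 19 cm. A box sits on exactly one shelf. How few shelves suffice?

Total = 15 + 13 + 12 + 6 + 5 + 5 + 4 + 4 + 3 + 3 = 70 cm.
Lower bound: ⌈70/19⌉ = 4 shelves.
A packing using 4 shelves:
  shelf 1: 15 + 4 = 19
  shelf 2: 13 + 6 = 19
  shelf 3: 12 + 5 = 17
  shelf 4: 5 + 4 + 3 + 3 = 15
This matches the lower bound, so 4 is optimal.

4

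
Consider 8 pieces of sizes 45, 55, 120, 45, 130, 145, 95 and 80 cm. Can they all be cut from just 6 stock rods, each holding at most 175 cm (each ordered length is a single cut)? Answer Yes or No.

A valid assignment using 5 stock rods:
  stock rod 1: 145 = 145
  stock rod 2: 130 + 45 = 175
  stock rod 3: 120 + 55 = 175
  stock rod 4: 95 + 80 = 175
  stock rod 5: 45 = 45
That uses only 5 ≤ 6, so 6 stock rods are enough.

Yes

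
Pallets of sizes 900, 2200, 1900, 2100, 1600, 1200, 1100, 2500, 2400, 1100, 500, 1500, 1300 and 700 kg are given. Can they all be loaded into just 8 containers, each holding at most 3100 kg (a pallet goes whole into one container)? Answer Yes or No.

Yes

A valid assignment using 8 containers:
  container 1: 2500 + 500 = 3000
  container 2: 2400 + 700 = 3100
  container 3: 2200 + 900 = 3100
  container 4: 2100 = 2100
  container 5: 1900 + 1200 = 3100
  container 6: 1600 + 1500 = 3100
  container 7: 1300 + 1100 = 2400
  container 8: 1100 = 1100
Every load is within 3100 kg, so 8 containers suffice.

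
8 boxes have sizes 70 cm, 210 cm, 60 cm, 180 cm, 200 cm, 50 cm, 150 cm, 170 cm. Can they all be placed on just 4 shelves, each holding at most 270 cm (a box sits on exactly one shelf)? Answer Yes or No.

No

Total = 1090 cm; ⌈1090/270⌉ = 5.
At least 5 shelves are required, but only 4 are allowed.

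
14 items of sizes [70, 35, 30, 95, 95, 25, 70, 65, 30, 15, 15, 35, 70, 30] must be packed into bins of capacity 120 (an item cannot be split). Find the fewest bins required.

Total = 95 + 95 + 70 + 70 + 70 + 65 + 35 + 35 + 30 + 30 + 30 + 25 + 15 + 15 = 680.
Lower bound: ⌈680/120⌉ = 6 bins.
A packing using 7 bins:
  bin 1: 95 + 25 = 120
  bin 2: 95 + 15 = 110
  bin 3: 70 + 35 + 15 = 120
  bin 4: 70 + 35 = 105
  bin 5: 70 + 30 = 100
  bin 6: 65 + 30 = 95
  bin 7: 30 = 30
No arrangement into 6 bins stays within capacity, so 7 is optimal.

7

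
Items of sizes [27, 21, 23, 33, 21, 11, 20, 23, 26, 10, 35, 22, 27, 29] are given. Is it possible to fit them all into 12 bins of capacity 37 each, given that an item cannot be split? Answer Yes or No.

Yes

A valid assignment using 12 bins:
  bin 1: 35 = 35
  bin 2: 33 = 33
  bin 3: 29 = 29
  bin 4: 27 + 10 = 37
  bin 5: 27 = 27
  bin 6: 26 + 11 = 37
  bin 7: 23 = 23
  bin 8: 23 = 23
  bin 9: 22 = 22
  bin 10: 21 = 21
  bin 11: 21 = 21
  bin 12: 20 = 20
Every load is within 37, so 12 bins suffice.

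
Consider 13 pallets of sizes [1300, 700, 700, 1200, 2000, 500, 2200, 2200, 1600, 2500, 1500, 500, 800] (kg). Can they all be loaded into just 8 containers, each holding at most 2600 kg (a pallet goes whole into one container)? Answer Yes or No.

A valid assignment using 8 containers:
  container 1: 2500 = 2500
  container 2: 2200 = 2200
  container 3: 2200 = 2200
  container 4: 2000 + 500 = 2500
  container 5: 1600 + 800 = 2400
  container 6: 1500 + 700 = 2200
  container 7: 1300 + 1200 = 2500
  container 8: 700 + 500 = 1200
Every load is within 2600 kg, so 8 containers suffice.

Yes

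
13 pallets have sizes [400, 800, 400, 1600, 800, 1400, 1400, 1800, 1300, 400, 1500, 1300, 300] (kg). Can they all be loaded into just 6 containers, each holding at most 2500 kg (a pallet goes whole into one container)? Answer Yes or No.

No

Total = 13400 kg; ⌈13400/2500⌉ = 6.
7 pallets each exceed half the capacity and cannot share a container, forcing at least 7 containers.
At least 7 containers are required, but only 6 are allowed.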